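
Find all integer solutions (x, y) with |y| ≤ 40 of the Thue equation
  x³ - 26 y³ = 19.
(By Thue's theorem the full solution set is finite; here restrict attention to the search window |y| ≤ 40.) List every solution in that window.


The equation is x³ - 26y³ = 19. For fixed y, x³ = 26·y³ + 19, so a solution requires the RHS to be a perfect cube.
Strategy: iterate y from -40 to 40, compute RHS = 26·y³ + 19, and check whether it is a (positive or negative) perfect cube.
Check small values of y:
  y = 0: RHS = 19 is not a perfect cube.
  y = 1: RHS = 45 is not a perfect cube.
  y = -1: RHS = -7 is not a perfect cube.
  y = 2: RHS = 227 is not a perfect cube.
  y = -2: RHS = -189 is not a perfect cube.
  y = 3: RHS = 721 is not a perfect cube.
  y = -3: RHS = -683 is not a perfect cube.
Continuing the search up to |y| = 40 finds no solutions either.
No (x, y) in the scanned range satisfies the equation.

No integer solutions with |y| ≤ 40.


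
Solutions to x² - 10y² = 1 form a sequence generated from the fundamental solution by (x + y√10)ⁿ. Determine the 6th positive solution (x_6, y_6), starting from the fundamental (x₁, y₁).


Step 1: Find the fundamental solution (x₁, y₁) of x² - 10y² = 1.
  Expand √10 as a continued fraction. a₀ = ⌊√10⌋ = 3; iterate m_{k+1} = d_k·a_k − m_k, d_{k+1} = (10 − m_{k+1}²)/d_k, a_{k+1} = ⌊(a₀ + m_{k+1})/d_{k+1}⌋ (starting m₀ = 0, d₀ = 1), with convergents p_k = a_k·p_{k-1} + p_{k-2}, q_k = a_k·q_{k-1} + q_{k-2} (p₋₁ = 1, q₋₁ = 0):
  k = 0: a₀ = 3; p₀/q₀ = 3/1; p₀² − 10·q₀² = 9 − 10 = -1.
  k = 1: m = 3, d = 1, a = ⌊(3 + 3)/1⌋ = 6; p/q = (6·3 + 1)/(6·1 + 0) = 19/6; p² − 10·q² = 361 − 360 = 1.
  The first convergent with p² − 10·q² = 1 gives the fundamental solution (x₁, y₁) = (19, 6).
Step 2: Apply the recurrence (x_{n+1}, y_{n+1}) = (x₁x_n + 10y₁y_n, x₁y_n + y₁x_n) repeatedly.
  From (x_1, y_1) = (19, 6): x_2 = 19·19 + 10·6·6 = 721; y_2 = 19·6 + 6·19 = 228.
  From (x_2, y_2) = (721, 228): x_3 = 19·721 + 10·6·228 = 27379; y_3 = 19·228 + 6·721 = 8658.
  From (x_3, y_3) = (27379, 8658): x_4 = 19·27379 + 10·6·8658 = 1039681; y_4 = 19·8658 + 6·27379 = 328776.
  From (x_4, y_4) = (1039681, 328776): x_5 = 19·1039681 + 10·6·328776 = 39480499; y_5 = 19·328776 + 6·1039681 = 12484830.
  From (x_5, y_5) = (39480499, 12484830): x_6 = 19·39480499 + 10·6·12484830 = 1499219281; y_6 = 19·12484830 + 6·39480499 = 474094764.
Step 3: Verify x_6² - 10·y_6² = 2247658452522156961 - 2247658452522156960 = 1 (should be 1). ✓

(x_1, y_1) = (19, 6); (x_6, y_6) = (1499219281, 474094764).


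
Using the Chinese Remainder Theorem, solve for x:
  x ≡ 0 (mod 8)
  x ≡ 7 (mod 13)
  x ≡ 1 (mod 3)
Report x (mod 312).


Moduli 8, 13, 3 are pairwise coprime; by CRT there is a unique solution modulo M = 8 · 13 · 3 = 312.
Solve pairwise, accumulating the modulus:
  Start with x ≡ 0 (mod 8).
  Combine with x ≡ 7 (mod 13): since gcd(8, 13) = 1, we get a unique residue mod 104.
    Write x = 0 + 8·t and substitute into x ≡ 7 (mod 13): 8·t ≡ 7 − 0 = 7 (mod 13).
    The inverse of 8 mod 13 is 5 (since 8·5 = 40 = 3·13 + 1), so t ≡ 5·7 = 35 ≡ 9 (mod 13).
    Then x = 0 + 8·9 = 72, valid modulo lcm(8, 13) = 104: x ≡ 72 (mod 104).
  Combine with x ≡ 1 (mod 3): since gcd(104, 3) = 1, we get a unique residue mod 312.
    Write x = 72 + 104·t and substitute into x ≡ 1 (mod 3): 104·t ≡ 1 − 72 = -71 (mod 3).
    Reduce coefficients mod 3: 2·t ≡ 1 (mod 3).
    The inverse of 2 mod 3 is 2 (since 2·2 = 4 = 1·3 + 1), so t ≡ 2·1 = 2 ≡ 2 (mod 3).
    Then x = 72 + 104·2 = 280, valid modulo lcm(104, 3) = 312: x ≡ 280 (mod 312).
Verify: 280 mod 8 = 0 ✓, 280 mod 13 = 7 ✓, 280 mod 3 = 1 ✓.

x ≡ 280 (mod 312).


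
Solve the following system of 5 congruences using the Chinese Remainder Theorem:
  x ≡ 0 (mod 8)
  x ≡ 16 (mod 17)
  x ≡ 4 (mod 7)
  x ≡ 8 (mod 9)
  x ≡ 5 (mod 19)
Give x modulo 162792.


Product of moduli M = 8 · 17 · 7 · 9 · 19 = 162792.
Merge one congruence at a time:
  Start: x ≡ 0 (mod 8).
  Combine with x ≡ 16 (mod 17); new modulus lcm = 136.
    Write x = 0 + 8·t and substitute into x ≡ 16 (mod 17): 8·t ≡ 16 − 0 = 16 (mod 17).
    The inverse of 8 mod 17 is 15 (since 8·15 = 120 = 7·17 + 1), so t ≡ 15·16 = 240 ≡ 2 (mod 17).
    Then x = 0 + 8·2 = 16, valid modulo lcm(8, 17) = 136: x ≡ 16 (mod 136).
  Combine with x ≡ 4 (mod 7); new modulus lcm = 952.
    Write x = 16 + 136·t and substitute into x ≡ 4 (mod 7): 136·t ≡ 4 − 16 = -12 (mod 7).
    Reduce coefficients mod 7: 3·t ≡ 2 (mod 7).
    The inverse of 3 mod 7 is 5 (since 3·5 = 15 = 2·7 + 1), so t ≡ 5·2 = 10 ≡ 3 (mod 7).
    Then x = 16 + 136·3 = 424, valid modulo lcm(136, 7) = 952: x ≡ 424 (mod 952).
  Combine with x ≡ 8 (mod 9); new modulus lcm = 8568.
    Write x = 424 + 952·t and substitute into x ≡ 8 (mod 9): 952·t ≡ 8 − 424 = -416 (mod 9).
    Reduce coefficients mod 9: 7·t ≡ 7 (mod 9).
    The inverse of 7 mod 9 is 4 (since 7·4 = 28 = 3·9 + 1), so t ≡ 4·7 = 28 ≡ 1 (mod 9).
    Then x = 424 + 952·1 = 1376, valid modulo lcm(952, 9) = 8568: x ≡ 1376 (mod 8568).
  Combine with x ≡ 5 (mod 19); new modulus lcm = 162792.
    Write x = 1376 + 8568·t and substitute into x ≡ 5 (mod 19): 8568·t ≡ 5 − 1376 = -1371 (mod 19).
    Reduce coefficients mod 19: 18·t ≡ 16 (mod 19).
    The inverse of 18 mod 19 is 18 (since 18·18 = 324 = 17·19 + 1), so t ≡ 18·16 = 288 ≡ 3 (mod 19).
    Then x = 1376 + 8568·3 = 27080, valid modulo lcm(8568, 19) = 162792: x ≡ 27080 (mod 162792).
Verify against each original: 27080 mod 8 = 0, 27080 mod 17 = 16, 27080 mod 7 = 4, 27080 mod 9 = 8, 27080 mod 19 = 5.

x ≡ 27080 (mod 162792).


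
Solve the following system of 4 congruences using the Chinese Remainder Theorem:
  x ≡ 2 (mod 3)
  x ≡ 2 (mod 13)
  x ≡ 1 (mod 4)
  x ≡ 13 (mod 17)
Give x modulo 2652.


Product of moduli M = 3 · 13 · 4 · 17 = 2652.
Merge one congruence at a time:
  Start: x ≡ 2 (mod 3).
  Combine with x ≡ 2 (mod 13); new modulus lcm = 39.
    Write x = 2 + 3·t and substitute into x ≡ 2 (mod 13): 3·t ≡ 2 − 2 = 0 (mod 13).
    The inverse of 3 mod 13 is 9 (since 3·9 = 27 = 2·13 + 1), so t ≡ 9·0 = 0 ≡ 0 (mod 13).
    Then x = 2 + 3·0 = 2, valid modulo lcm(3, 13) = 39: x ≡ 2 (mod 39).
  Combine with x ≡ 1 (mod 4); new modulus lcm = 156.
    Write x = 2 + 39·t and substitute into x ≡ 1 (mod 4): 39·t ≡ 1 − 2 = -1 (mod 4).
    Reduce coefficients mod 4: 3·t ≡ 3 (mod 4).
    The inverse of 3 mod 4 is 3 (since 3·3 = 9 = 2·4 + 1), so t ≡ 3·3 = 9 ≡ 1 (mod 4).
    Then x = 2 + 39·1 = 41, valid modulo lcm(39, 4) = 156: x ≡ 41 (mod 156).
  Combine with x ≡ 13 (mod 17); new modulus lcm = 2652.
    Write x = 41 + 156·t and substitute into x ≡ 13 (mod 17): 156·t ≡ 13 − 41 = -28 (mod 17).
    Reduce coefficients mod 17: 3·t ≡ 6 (mod 17).
    The inverse of 3 mod 17 is 6 (since 3·6 = 18 = 1·17 + 1), so t ≡ 6·6 = 36 ≡ 2 (mod 17).
    Then x = 41 + 156·2 = 353, valid modulo lcm(156, 17) = 2652: x ≡ 353 (mod 2652).
Verify against each original: 353 mod 3 = 2, 353 mod 13 = 2, 353 mod 4 = 1, 353 mod 17 = 13.

x ≡ 353 (mod 2652).


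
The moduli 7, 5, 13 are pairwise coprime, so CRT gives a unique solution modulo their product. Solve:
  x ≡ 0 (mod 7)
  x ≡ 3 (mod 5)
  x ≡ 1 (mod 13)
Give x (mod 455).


Moduli 7, 5, 13 are pairwise coprime; by CRT there is a unique solution modulo M = 7 · 5 · 13 = 455.
Solve pairwise, accumulating the modulus:
  Start with x ≡ 0 (mod 7).
  Combine with x ≡ 3 (mod 5): since gcd(7, 5) = 1, we get a unique residue mod 35.
    Write x = 0 + 7·t and substitute into x ≡ 3 (mod 5): 7·t ≡ 3 − 0 = 3 (mod 5).
    Reduce coefficients mod 5: 2·t ≡ 3 (mod 5).
    The inverse of 2 mod 5 is 3 (since 2·3 = 6 = 1·5 + 1), so t ≡ 3·3 = 9 ≡ 4 (mod 5).
    Then x = 0 + 7·4 = 28, valid modulo lcm(7, 5) = 35: x ≡ 28 (mod 35).
  Combine with x ≡ 1 (mod 13): since gcd(35, 13) = 1, we get a unique residue mod 455.
    Write x = 28 + 35·t and substitute into x ≡ 1 (mod 13): 35·t ≡ 1 − 28 = -27 (mod 13).
    Reduce coefficients mod 13: 9·t ≡ 12 (mod 13).
    The inverse of 9 mod 13 is 3 (since 9·3 = 27 = 2·13 + 1), so t ≡ 3·12 = 36 ≡ 10 (mod 13).
    Then x = 28 + 35·10 = 378, valid modulo lcm(35, 13) = 455: x ≡ 378 (mod 455).
Verify: 378 mod 7 = 0 ✓, 378 mod 5 = 3 ✓, 378 mod 13 = 1 ✓.

x ≡ 378 (mod 455).


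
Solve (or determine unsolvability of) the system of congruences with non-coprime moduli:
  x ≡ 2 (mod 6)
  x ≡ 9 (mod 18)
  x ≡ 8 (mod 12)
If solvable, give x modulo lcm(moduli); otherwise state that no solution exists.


Moduli 6, 18, 12 are not pairwise coprime, so CRT works modulo lcm(m_i) when all pairwise compatibility conditions hold.
Pairwise compatibility: gcd(m_i, m_j) must divide a_i - a_j for every pair.
Merge one congruence at a time:
  Start: x ≡ 2 (mod 6).
  Combine with x ≡ 9 (mod 18): gcd(6, 18) = 6, and 9 - 2 = 7 is NOT divisible by 6.
    ⇒ system is inconsistent (no integer solution).

No solution (the system is inconsistent).


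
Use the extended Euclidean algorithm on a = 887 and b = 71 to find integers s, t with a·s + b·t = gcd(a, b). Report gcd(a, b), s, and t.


Euclidean algorithm on (887, 71) — divide until remainder is 0:
  887 = 12 · 71 + 35
  71 = 2 · 35 + 1
  35 = 35 · 1 + 0
gcd(887, 71) = 1.
Track Bezout coefficients alongside the remainders: start with r₀ = 887 = a·1 + b·0 (s = 1, t = 0) and r₁ = 71 = a·0 + b·1 (s = 0, t = 1); each new remainder r_{k+1} = r_{k-1} − q_k·r_k inherits s_{k+1} = s_{k-1} − q_k·s_k, t_{k+1} = t_{k-1} − q_k·t_k, so r_k = a·s_k + b·t_k at every step:
  q = 12: r = 35, s = 1 − 12·0 = 1, t = 0 − 12·1 = -12  (check: 887·1 + 71·(-12) = 35)
  q = 2: r = 1, s = 0 − 2·1 = -2, t = 1 − 2·(-12) = 25  (check: 887·(-2) + 71·25 = 1)
The row with r = 1 (the gcd) gives the Bezout coefficients s = -2, t = 25.
Result: 887 · (-2) + 71 · (25) = 1.

gcd(887, 71) = 1; s = -2, t = 25 (check: 887·(-2) + 71·25 = 1).


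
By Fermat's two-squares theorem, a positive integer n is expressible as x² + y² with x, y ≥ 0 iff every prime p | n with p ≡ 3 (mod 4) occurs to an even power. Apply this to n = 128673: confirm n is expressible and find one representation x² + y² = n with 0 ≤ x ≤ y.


Step 1: Factor n = 128673 = 3^2 · 17 · 29^2.
Step 2: Check the mod-4 condition on each prime factor: 3 ≡ 3 (mod 4), exponent 2 (must be even); 17 ≡ 1 (mod 4), exponent 1; 29 ≡ 1 (mod 4), exponent 2.
All primes ≡ 3 (mod 4) appear to even exponent (or don't appear), so by the two-squares theorem n IS expressible as a sum of two squares.
Step 3: Build a representation. Group n = k² · m with k = 3 and m = 17 · 29 · 29 = 14297 (a product of primes ≡ 1 (mod 4)); a representation of m scales to one of n via (k·x)² + (k·y)² = k²(x² + y²). Each prime p ≡ 1 (mod 4) is itself a sum of two squares; find a² by testing p − a² for a perfect square:
  17: 17 − 1² = 16 = 4² ⇒ 17 = 1² + 4².
  29: 29 − 1² = 28, 29 − 2² = 25 = 5² ⇒ 29 = 2² + 5².
  Combine using the Brahmagupta–Fibonacci identity (a² + b²)(c² + d²) = (ac − bd)² + (ad + bc)² = (ac + bd)² + (ad − bc)²:
  17 · 29 = 493: from (1² + 4²)(2² + 5²), take (1·2 − 4·5, 1·5 + 4·2) = (2 − 20, 5 + 8) = (-18, 13); dropping signs (only squares matter) gives (18, 13); check 18² + 13² = 324 + 169 = 493 ✓.
  493 · 29 = 14297: from (18² + 13²)(2² + 5²), take (18·2 − 13·5, 18·5 + 13·2) = (36 − 65, 90 + 26) = (-29, 116); dropping signs (only squares matter) gives (29, 116); check 29² + 116² = 841 + 13456 = 14297 ✓.
  Scale by k = 3: (3·29, 3·116) = (87, 348).
Step 4: Order so x ≤ y and verify: 87² + 348² = 7569 + 121104 = 128673 = n. ✓

n = 128673 = 87² + 348² (one valid representation with x ≤ y).


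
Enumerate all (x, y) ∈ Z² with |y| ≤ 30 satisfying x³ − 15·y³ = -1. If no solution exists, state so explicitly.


The equation is x³ - 15y³ = -1. For fixed y, x³ = 15·y³ − 1, so a solution requires the RHS to be a perfect cube.
Strategy: iterate y from -30 to 30, compute RHS = 15·y³ − 1, and check whether it is a (positive or negative) perfect cube.
Check small values of y:
  y = 0: RHS = -1 = (-1)³ ⇒ x = -1 works.
  y = 1: RHS = 14 is not a perfect cube.
  y = -1: RHS = -16 is not a perfect cube.
  y = 2: RHS = 119 is not a perfect cube.
  y = -2: RHS = -121 is not a perfect cube.
  y = 3: RHS = 404 is not a perfect cube.
  y = -3: RHS = -406 is not a perfect cube.
Continuing the search up to |y| = 30 finds no further solutions beyond those listed.
Collected solutions: (-1, 0).

Solutions (with |y| ≤ 30): (-1, 0).


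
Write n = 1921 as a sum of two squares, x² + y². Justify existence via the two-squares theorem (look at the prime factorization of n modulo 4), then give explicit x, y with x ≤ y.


Step 1: Factor n = 1921 = 17 · 113.
Step 2: Check the mod-4 condition on each prime factor: 17 ≡ 1 (mod 4), exponent 1; 113 ≡ 1 (mod 4), exponent 1.
All primes ≡ 3 (mod 4) appear to even exponent (or don't appear), so by the two-squares theorem n IS expressible as a sum of two squares.
Step 3: Build a representation. Here n = 17 · 113 is a product of primes ≡ 1 (mod 4). Each prime p ≡ 1 (mod 4) is itself a sum of two squares; find a² by testing p − a² for a perfect square:
  17: 17 − 1² = 16 = 4² ⇒ 17 = 1² + 4².
  113: 113 − 1² = 112, 113 − 2² = 109, 113 − 3² = 104, 113 − 4² = 97, 113 − 5² = 88, 113 − 6² = 77, 113 − 7² = 64 = 8² ⇒ 113 = 7² + 8².
  Combine using the Brahmagupta–Fibonacci identity (a² + b²)(c² + d²) = (ac − bd)² + (ad + bc)² = (ac + bd)² + (ad − bc)²:
  17 · 113 = 1921: from (1² + 4²)(7² + 8²), take (1·7 − 4·8, 1·8 + 4·7) = (7 − 32, 8 + 28) = (-25, 36); dropping signs (only squares matter) gives (25, 36); check 25² + 36² = 625 + 1296 = 1921 ✓.
Step 4: Order so x ≤ y and verify: 25² + 36² = 625 + 1296 = 1921 = n. ✓

n = 1921 = 25² + 36² (one valid representation with x ≤ y).


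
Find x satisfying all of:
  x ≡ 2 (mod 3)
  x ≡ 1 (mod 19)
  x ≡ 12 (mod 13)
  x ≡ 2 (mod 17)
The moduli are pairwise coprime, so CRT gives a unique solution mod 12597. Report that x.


Product of moduli M = 3 · 19 · 13 · 17 = 12597.
Merge one congruence at a time:
  Start: x ≡ 2 (mod 3).
  Combine with x ≡ 1 (mod 19); new modulus lcm = 57.
    Write x = 2 + 3·t and substitute into x ≡ 1 (mod 19): 3·t ≡ 1 − 2 = -1 (mod 19).
    Reduce coefficients mod 19: 3·t ≡ 18 (mod 19).
    The inverse of 3 mod 19 is 13 (since 3·13 = 39 = 2·19 + 1), so t ≡ 13·18 = 234 ≡ 6 (mod 19).
    Then x = 2 + 3·6 = 20, valid modulo lcm(3, 19) = 57: x ≡ 20 (mod 57).
  Combine with x ≡ 12 (mod 13); new modulus lcm = 741.
    Write x = 20 + 57·t and substitute into x ≡ 12 (mod 13): 57·t ≡ 12 − 20 = -8 (mod 13).
    Reduce coefficients mod 13: 5·t ≡ 5 (mod 13).
    The inverse of 5 mod 13 is 8 (since 5·8 = 40 = 3·13 + 1), so t ≡ 8·5 = 40 ≡ 1 (mod 13).
    Then x = 20 + 57·1 = 77, valid modulo lcm(57, 13) = 741: x ≡ 77 (mod 741).
  Combine with x ≡ 2 (mod 17); new modulus lcm = 12597.
    Write x = 77 + 741·t and substitute into x ≡ 2 (mod 17): 741·t ≡ 2 − 77 = -75 (mod 17).
    Reduce coefficients mod 17: 10·t ≡ 10 (mod 17).
    The inverse of 10 mod 17 is 12 (since 10·12 = 120 = 7·17 + 1), so t ≡ 12·10 = 120 ≡ 1 (mod 17).
    Then x = 77 + 741·1 = 818, valid modulo lcm(741, 17) = 12597: x ≡ 818 (mod 12597).
Verify against each original: 818 mod 3 = 2, 818 mod 19 = 1, 818 mod 13 = 12, 818 mod 17 = 2.

x ≡ 818 (mod 12597).


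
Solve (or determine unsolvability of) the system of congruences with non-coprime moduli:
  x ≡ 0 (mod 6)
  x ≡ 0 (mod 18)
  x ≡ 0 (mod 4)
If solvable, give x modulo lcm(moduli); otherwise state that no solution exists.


Moduli 6, 18, 4 are not pairwise coprime, so CRT works modulo lcm(m_i) when all pairwise compatibility conditions hold.
Pairwise compatibility: gcd(m_i, m_j) must divide a_i - a_j for every pair.
Merge one congruence at a time:
  Start: x ≡ 0 (mod 6).
  Combine with x ≡ 0 (mod 18): gcd(6, 18) = 6; 0 - 0 = 0, which IS divisible by 6, so compatible.
    Write x = 0 + 6·t and substitute into x ≡ 0 (mod 18): 6·t ≡ 0 − 0 = 0 (mod 18).
    Divide the congruence (and modulus) by g = 6: 1·t ≡ 0 (mod 3).
    So t ≡ 0 (mod 3).
    Then x = 0 + 6·0 = 0, valid modulo lcm(6, 18) = 18: x ≡ 0 (mod 18).
  Combine with x ≡ 0 (mod 4): gcd(18, 4) = 2; 0 - 0 = 0, which IS divisible by 2, so compatible.
    Write x = 0 + 18·t and substitute into x ≡ 0 (mod 4): 18·t ≡ 0 − 0 = 0 (mod 4).
    Divide the congruence (and modulus) by g = 2: 9·t ≡ 0 (mod 2).
    Reduce coefficients mod 2: 1·t ≡ 0 (mod 2).
    So t ≡ 0 (mod 2).
    Then x = 0 + 18·0 = 0, valid modulo lcm(18, 4) = 36: x ≡ 0 (mod 36).
Verify: 0 mod 6 = 0, 0 mod 18 = 0, 0 mod 4 = 0.

x ≡ 0 (mod 36).


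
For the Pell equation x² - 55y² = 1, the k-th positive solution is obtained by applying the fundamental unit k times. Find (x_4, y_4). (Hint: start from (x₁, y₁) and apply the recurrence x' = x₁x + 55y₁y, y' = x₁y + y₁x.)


Step 1: Find the fundamental solution (x₁, y₁) of x² - 55y² = 1.
  Expand √55 as a continued fraction. a₀ = ⌊√55⌋ = 7; iterate m_{k+1} = d_k·a_k − m_k, d_{k+1} = (55 − m_{k+1}²)/d_k, a_{k+1} = ⌊(a₀ + m_{k+1})/d_{k+1}⌋ (starting m₀ = 0, d₀ = 1), with convergents p_k = a_k·p_{k-1} + p_{k-2}, q_k = a_k·q_{k-1} + q_{k-2} (p₋₁ = 1, q₋₁ = 0):
  k = 0: a₀ = 7; p₀/q₀ = 7/1; p₀² − 55·q₀² = 49 − 55 = -6.
  k = 1: m = 7, d = 6, a = ⌊(7 + 7)/6⌋ = 2; p/q = (2·7 + 1)/(2·1 + 0) = 15/2; p² − 55·q² = 225 − 220 = 5.
  k = 2: m = 5, d = 5, a = ⌊(7 + 5)/5⌋ = 2; p/q = (2·15 + 7)/(2·2 + 1) = 37/5; p² − 55·q² = 1369 − 1375 = -6.
  k = 3: m = 5, d = 6, a = ⌊(7 + 5)/6⌋ = 2; p/q = (2·37 + 15)/(2·5 + 2) = 89/12; p² − 55·q² = 7921 − 7920 = 1.
  The first convergent with p² − 55·q² = 1 gives the fundamental solution (x₁, y₁) = (89, 12).
Step 2: Apply the recurrence (x_{n+1}, y_{n+1}) = (x₁x_n + 55y₁y_n, x₁y_n + y₁x_n) repeatedly.
  From (x_1, y_1) = (89, 12): x_2 = 89·89 + 55·12·12 = 15841; y_2 = 89·12 + 12·89 = 2136.
  From (x_2, y_2) = (15841, 2136): x_3 = 89·15841 + 55·12·2136 = 2819609; y_3 = 89·2136 + 12·15841 = 380196.
  From (x_3, y_3) = (2819609, 380196): x_4 = 89·2819609 + 55·12·380196 = 501874561; y_4 = 89·380196 + 12·2819609 = 67672752.
Step 3: Verify x_4² - 55·y_4² = 251878074978942721 - 251878074978942720 = 1 (should be 1). ✓

(x_1, y_1) = (89, 12); (x_4, y_4) = (501874561, 67672752).


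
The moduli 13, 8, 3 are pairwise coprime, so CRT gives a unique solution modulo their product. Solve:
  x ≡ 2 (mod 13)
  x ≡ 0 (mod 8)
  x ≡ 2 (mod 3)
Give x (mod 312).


Moduli 13, 8, 3 are pairwise coprime; by CRT there is a unique solution modulo M = 13 · 8 · 3 = 312.
Solve pairwise, accumulating the modulus:
  Start with x ≡ 2 (mod 13).
  Combine with x ≡ 0 (mod 8): since gcd(13, 8) = 1, we get a unique residue mod 104.
    Write x = 2 + 13·t and substitute into x ≡ 0 (mod 8): 13·t ≡ 0 − 2 = -2 (mod 8).
    Reduce coefficients mod 8: 5·t ≡ 6 (mod 8).
    The inverse of 5 mod 8 is 5 (since 5·5 = 25 = 3·8 + 1), so t ≡ 5·6 = 30 ≡ 6 (mod 8).
    Then x = 2 + 13·6 = 80, valid modulo lcm(13, 8) = 104: x ≡ 80 (mod 104).
  Combine with x ≡ 2 (mod 3): since gcd(104, 3) = 1, we get a unique residue mod 312.
    Write x = 80 + 104·t and substitute into x ≡ 2 (mod 3): 104·t ≡ 2 − 80 = -78 (mod 3).
    Reduce coefficients mod 3: 2·t ≡ 0 (mod 3).
    The inverse of 2 mod 3 is 2 (since 2·2 = 4 = 1·3 + 1), so t ≡ 2·0 = 0 ≡ 0 (mod 3).
    Then x = 80 + 104·0 = 80, valid modulo lcm(104, 3) = 312: x ≡ 80 (mod 312).
Verify: 80 mod 13 = 2 ✓, 80 mod 8 = 0 ✓, 80 mod 3 = 2 ✓.

x ≡ 80 (mod 312).


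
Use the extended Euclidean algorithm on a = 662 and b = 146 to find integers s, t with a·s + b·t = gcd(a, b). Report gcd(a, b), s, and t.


Euclidean algorithm on (662, 146) — divide until remainder is 0:
  662 = 4 · 146 + 78
  146 = 1 · 78 + 68
  78 = 1 · 68 + 10
  68 = 6 · 10 + 8
  10 = 1 · 8 + 2
  8 = 4 · 2 + 0
gcd(662, 146) = 2.
Track Bezout coefficients alongside the remainders: start with r₀ = 662 = a·1 + b·0 (s = 1, t = 0) and r₁ = 146 = a·0 + b·1 (s = 0, t = 1); each new remainder r_{k+1} = r_{k-1} − q_k·r_k inherits s_{k+1} = s_{k-1} − q_k·s_k, t_{k+1} = t_{k-1} − q_k·t_k, so r_k = a·s_k + b·t_k at every step:
  q = 4: r = 78, s = 1 − 4·0 = 1, t = 0 − 4·1 = -4  (check: 662·1 + 146·(-4) = 78)
  q = 1: r = 68, s = 0 − 1·1 = -1, t = 1 − 1·(-4) = 5  (check: 662·(-1) + 146·5 = 68)
  q = 1: r = 10, s = 1 − 1·(-1) = 2, t = -4 − 1·5 = -9  (check: 662·2 + 146·(-9) = 10)
  q = 6: r = 8, s = -1 − 6·2 = -13, t = 5 − 6·(-9) = 59  (check: 662·(-13) + 146·59 = 8)
  q = 1: r = 2, s = 2 − 1·(-13) = 15, t = -9 − 1·59 = -68  (check: 662·15 + 146·(-68) = 2)
The row with r = 2 (the gcd) gives the Bezout coefficients s = 15, t = -68.
Result: 662 · (15) + 146 · (-68) = 2.

gcd(662, 146) = 2; s = 15, t = -68 (check: 662·15 + 146·(-68) = 2).


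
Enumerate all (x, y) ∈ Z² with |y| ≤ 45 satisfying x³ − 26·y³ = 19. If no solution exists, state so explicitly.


The equation is x³ - 26y³ = 19. For fixed y, x³ = 26·y³ + 19, so a solution requires the RHS to be a perfect cube.
Strategy: iterate y from -45 to 45, compute RHS = 26·y³ + 19, and check whether it is a (positive or negative) perfect cube.
Check small values of y:
  y = 0: RHS = 19 is not a perfect cube.
  y = 1: RHS = 45 is not a perfect cube.
  y = -1: RHS = -7 is not a perfect cube.
  y = 2: RHS = 227 is not a perfect cube.
  y = -2: RHS = -189 is not a perfect cube.
  y = 3: RHS = 721 is not a perfect cube.
  y = -3: RHS = -683 is not a perfect cube.
Continuing the search up to |y| = 45 finds no solutions either.
No (x, y) in the scanned range satisfies the equation.

No integer solutions with |y| ≤ 45.


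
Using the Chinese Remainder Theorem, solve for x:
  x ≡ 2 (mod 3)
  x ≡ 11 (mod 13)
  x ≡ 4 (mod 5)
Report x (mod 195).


Moduli 3, 13, 5 are pairwise coprime; by CRT there is a unique solution modulo M = 3 · 13 · 5 = 195.
Solve pairwise, accumulating the modulus:
  Start with x ≡ 2 (mod 3).
  Combine with x ≡ 11 (mod 13): since gcd(3, 13) = 1, we get a unique residue mod 39.
    Write x = 2 + 3·t and substitute into x ≡ 11 (mod 13): 3·t ≡ 11 − 2 = 9 (mod 13).
    The inverse of 3 mod 13 is 9 (since 3·9 = 27 = 2·13 + 1), so t ≡ 9·9 = 81 ≡ 3 (mod 13).
    Then x = 2 + 3·3 = 11, valid modulo lcm(3, 13) = 39: x ≡ 11 (mod 39).
  Combine with x ≡ 4 (mod 5): since gcd(39, 5) = 1, we get a unique residue mod 195.
    Write x = 11 + 39·t and substitute into x ≡ 4 (mod 5): 39·t ≡ 4 − 11 = -7 (mod 5).
    Reduce coefficients mod 5: 4·t ≡ 3 (mod 5).
    The inverse of 4 mod 5 is 4 (since 4·4 = 16 = 3·5 + 1), so t ≡ 4·3 = 12 ≡ 2 (mod 5).
    Then x = 11 + 39·2 = 89, valid modulo lcm(39, 5) = 195: x ≡ 89 (mod 195).
Verify: 89 mod 3 = 2 ✓, 89 mod 13 = 11 ✓, 89 mod 5 = 4 ✓.

x ≡ 89 (mod 195).


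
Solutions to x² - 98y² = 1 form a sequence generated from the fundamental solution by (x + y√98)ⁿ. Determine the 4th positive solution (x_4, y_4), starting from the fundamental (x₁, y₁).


Step 1: Find the fundamental solution (x₁, y₁) of x² - 98y² = 1.
  Expand √98 as a continued fraction. a₀ = ⌊√98⌋ = 9; iterate m_{k+1} = d_k·a_k − m_k, d_{k+1} = (98 − m_{k+1}²)/d_k, a_{k+1} = ⌊(a₀ + m_{k+1})/d_{k+1}⌋ (starting m₀ = 0, d₀ = 1), with convergents p_k = a_k·p_{k-1} + p_{k-2}, q_k = a_k·q_{k-1} + q_{k-2} (p₋₁ = 1, q₋₁ = 0):
  k = 0: a₀ = 9; p₀/q₀ = 9/1; p₀² − 98·q₀² = 81 − 98 = -17.
  k = 1: m = 9, d = 17, a = ⌊(9 + 9)/17⌋ = 1; p/q = (1·9 + 1)/(1·1 + 0) = 10/1; p² − 98·q² = 100 − 98 = 2.
  k = 2: m = 8, d = 2, a = ⌊(9 + 8)/2⌋ = 8; p/q = (8·10 + 9)/(8·1 + 1) = 89/9; p² − 98·q² = 7921 − 7938 = -17.
  k = 3: m = 8, d = 17, a = ⌊(9 + 8)/17⌋ = 1; p/q = (1·89 + 10)/(1·9 + 1) = 99/10; p² − 98·q² = 9801 − 9800 = 1.
  The first convergent with p² − 98·q² = 1 gives the fundamental solution (x₁, y₁) = (99, 10).
Step 2: Apply the recurrence (x_{n+1}, y_{n+1}) = (x₁x_n + 98y₁y_n, x₁y_n + y₁x_n) repeatedly.
  From (x_1, y_1) = (99, 10): x_2 = 99·99 + 98·10·10 = 19601; y_2 = 99·10 + 10·99 = 1980.
  From (x_2, y_2) = (19601, 1980): x_3 = 99·19601 + 98·10·1980 = 3880899; y_3 = 99·1980 + 10·19601 = 392030.
  From (x_3, y_3) = (3880899, 392030): x_4 = 99·3880899 + 98·10·392030 = 768398401; y_4 = 99·392030 + 10·3880899 = 77619960.
Step 3: Verify x_4² - 98·y_4² = 590436102659356801 - 590436102659356800 = 1 (should be 1). ✓

(x_1, y_1) = (99, 10); (x_4, y_4) = (768398401, 77619960).


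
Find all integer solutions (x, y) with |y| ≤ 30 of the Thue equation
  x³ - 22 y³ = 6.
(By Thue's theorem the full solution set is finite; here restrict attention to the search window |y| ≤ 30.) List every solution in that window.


The equation is x³ - 22y³ = 6. For fixed y, x³ = 22·y³ + 6, so a solution requires the RHS to be a perfect cube.
Strategy: iterate y from -30 to 30, compute RHS = 22·y³ + 6, and check whether it is a (positive or negative) perfect cube.
Check small values of y:
  y = 0: RHS = 6 is not a perfect cube.
  y = 1: RHS = 28 is not a perfect cube.
  y = -1: RHS = -16 is not a perfect cube.
  y = 2: RHS = 182 is not a perfect cube.
  y = -2: RHS = -170 is not a perfect cube.
  y = 3: RHS = 600 is not a perfect cube.
  y = -3: RHS = -588 is not a perfect cube.
Continuing, at y = -5: RHS = -2744 = (-14)³ ⇒ x = -14 works.
Searching the remaining y in |y| ≤ 30 finds no further solutions.
Collected solutions: (-14, -5).

Solutions (with |y| ≤ 30): (-14, -5).


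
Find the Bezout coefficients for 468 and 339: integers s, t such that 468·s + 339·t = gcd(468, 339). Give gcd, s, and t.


Euclidean algorithm on (468, 339) — divide until remainder is 0:
  468 = 1 · 339 + 129
  339 = 2 · 129 + 81
  129 = 1 · 81 + 48
  81 = 1 · 48 + 33
  48 = 1 · 33 + 15
  33 = 2 · 15 + 3
  15 = 5 · 3 + 0
gcd(468, 339) = 3.
Track Bezout coefficients alongside the remainders: start with r₀ = 468 = a·1 + b·0 (s = 1, t = 0) and r₁ = 339 = a·0 + b·1 (s = 0, t = 1); each new remainder r_{k+1} = r_{k-1} − q_k·r_k inherits s_{k+1} = s_{k-1} − q_k·s_k, t_{k+1} = t_{k-1} − q_k·t_k, so r_k = a·s_k + b·t_k at every step:
  q = 1: r = 129, s = 1 − 1·0 = 1, t = 0 − 1·1 = -1  (check: 468·1 + 339·(-1) = 129)
  q = 2: r = 81, s = 0 − 2·1 = -2, t = 1 − 2·(-1) = 3  (check: 468·(-2) + 339·3 = 81)
  q = 1: r = 48, s = 1 − 1·(-2) = 3, t = -1 − 1·3 = -4  (check: 468·3 + 339·(-4) = 48)
  q = 1: r = 33, s = -2 − 1·3 = -5, t = 3 − 1·(-4) = 7  (check: 468·(-5) + 339·7 = 33)
  q = 1: r = 15, s = 3 − 1·(-5) = 8, t = -4 − 1·7 = -11  (check: 468·8 + 339·(-11) = 15)
  q = 2: r = 3, s = -5 − 2·8 = -21, t = 7 − 2·(-11) = 29  (check: 468·(-21) + 339·29 = 3)
The row with r = 3 (the gcd) gives the Bezout coefficients s = -21, t = 29.
Result: 468 · (-21) + 339 · (29) = 3.

gcd(468, 339) = 3; s = -21, t = 29 (check: 468·(-21) + 339·29 = 3).


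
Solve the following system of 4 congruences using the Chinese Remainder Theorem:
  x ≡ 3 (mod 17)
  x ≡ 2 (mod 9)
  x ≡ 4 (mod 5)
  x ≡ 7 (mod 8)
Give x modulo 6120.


Product of moduli M = 17 · 9 · 5 · 8 = 6120.
Merge one congruence at a time:
  Start: x ≡ 3 (mod 17).
  Combine with x ≡ 2 (mod 9); new modulus lcm = 153.
    Write x = 3 + 17·t and substitute into x ≡ 2 (mod 9): 17·t ≡ 2 − 3 = -1 (mod 9).
    Reduce coefficients mod 9: 8·t ≡ 8 (mod 9).
    The inverse of 8 mod 9 is 8 (since 8·8 = 64 = 7·9 + 1), so t ≡ 8·8 = 64 ≡ 1 (mod 9).
    Then x = 3 + 17·1 = 20, valid modulo lcm(17, 9) = 153: x ≡ 20 (mod 153).
  Combine with x ≡ 4 (mod 5); new modulus lcm = 765.
    Write x = 20 + 153·t and substitute into x ≡ 4 (mod 5): 153·t ≡ 4 − 20 = -16 (mod 5).
    Reduce coefficients mod 5: 3·t ≡ 4 (mod 5).
    The inverse of 3 mod 5 is 2 (since 3·2 = 6 = 1·5 + 1), so t ≡ 2·4 = 8 ≡ 3 (mod 5).
    Then x = 20 + 153·3 = 479, valid modulo lcm(153, 5) = 765: x ≡ 479 (mod 765).
  Combine with x ≡ 7 (mod 8); new modulus lcm = 6120.
    Write x = 479 + 765·t and substitute into x ≡ 7 (mod 8): 765·t ≡ 7 − 479 = -472 (mod 8).
    Reduce coefficients mod 8: 5·t ≡ 0 (mod 8).
    The inverse of 5 mod 8 is 5 (since 5·5 = 25 = 3·8 + 1), so t ≡ 5·0 = 0 ≡ 0 (mod 8).
    Then x = 479 + 765·0 = 479, valid modulo lcm(765, 8) = 6120: x ≡ 479 (mod 6120).
Verify against each original: 479 mod 17 = 3, 479 mod 9 = 2, 479 mod 5 = 4, 479 mod 8 = 7.

x ≡ 479 (mod 6120).


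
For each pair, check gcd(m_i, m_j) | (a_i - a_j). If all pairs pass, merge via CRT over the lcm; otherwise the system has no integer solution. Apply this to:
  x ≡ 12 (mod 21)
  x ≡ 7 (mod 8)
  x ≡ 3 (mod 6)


Moduli 21, 8, 6 are not pairwise coprime, so CRT works modulo lcm(m_i) when all pairwise compatibility conditions hold.
Pairwise compatibility: gcd(m_i, m_j) must divide a_i - a_j for every pair.
Merge one congruence at a time:
  Start: x ≡ 12 (mod 21).
  Combine with x ≡ 7 (mod 8): gcd(21, 8) = 1; 7 - 12 = -5, which IS divisible by 1, so compatible.
    Write x = 12 + 21·t and substitute into x ≡ 7 (mod 8): 21·t ≡ 7 − 12 = -5 (mod 8).
    Reduce coefficients mod 8: 5·t ≡ 3 (mod 8).
    The inverse of 5 mod 8 is 5 (since 5·5 = 25 = 3·8 + 1), so t ≡ 5·3 = 15 ≡ 7 (mod 8).
    Then x = 12 + 21·7 = 159, valid modulo lcm(21, 8) = 168: x ≡ 159 (mod 168).
  Combine with x ≡ 3 (mod 6): gcd(168, 6) = 6; 3 - 159 = -156, which IS divisible by 6, so compatible.
    Write x = 159 + 168·t and substitute into x ≡ 3 (mod 6): 168·t ≡ 3 − 159 = -156 (mod 6).
    Divide the congruence (and modulus) by g = 6: 28·t ≡ -26 (mod 1).
    Modulo 1 every t works; take t = 0.
    Then x = 159 + 168·0 = 159, valid modulo lcm(168, 6) = 168: x ≡ 159 (mod 168).
Verify: 159 mod 21 = 12, 159 mod 8 = 7, 159 mod 6 = 3.

x ≡ 159 (mod 168).


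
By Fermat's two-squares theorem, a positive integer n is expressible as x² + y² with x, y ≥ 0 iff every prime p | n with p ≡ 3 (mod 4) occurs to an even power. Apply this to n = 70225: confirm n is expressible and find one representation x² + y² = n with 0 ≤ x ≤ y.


Step 1: Factor n = 70225 = 5^2 · 53^2.
Step 2: Check the mod-4 condition on each prime factor: 5 ≡ 1 (mod 4), exponent 2; 53 ≡ 1 (mod 4), exponent 2.
All primes ≡ 3 (mod 4) appear to even exponent (or don't appear), so by the two-squares theorem n IS expressible as a sum of two squares.
Step 3: Build a representation. Group n = k² · m with k = 5 and m = 53 · 53 = 2809 (a product of primes ≡ 1 (mod 4)); a representation of m scales to one of n via (k·x)² + (k·y)² = k²(x² + y²). Each prime p ≡ 1 (mod 4) is itself a sum of two squares; find a² by testing p − a² for a perfect square:
  53: 53 − 1² = 52, 53 − 2² = 49 = 7² ⇒ 53 = 2² + 7².
  Combine using the Brahmagupta–Fibonacci identity (a² + b²)(c² + d²) = (ac − bd)² + (ad + bc)² = (ac + bd)² + (ad − bc)²:
  53 · 53 = 2809: from (2² + 7²)(2² + 7²), take (2·2 − 7·7, 2·7 + 7·2) = (4 − 49, 14 + 14) = (-45, 28); dropping signs (only squares matter) gives (45, 28); check 45² + 28² = 2025 + 784 = 2809 ✓.
  Scale by k = 5: (5·45, 5·28) = (225, 140).
Step 4: Order so x ≤ y and verify: 140² + 225² = 19600 + 50625 = 70225 = n. ✓

n = 70225 = 140² + 225² (one valid representation with x ≤ y).


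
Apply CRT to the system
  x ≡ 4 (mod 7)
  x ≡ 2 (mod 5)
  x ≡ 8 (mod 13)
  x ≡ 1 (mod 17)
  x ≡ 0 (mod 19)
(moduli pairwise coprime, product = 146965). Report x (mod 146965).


Product of moduli M = 7 · 5 · 13 · 17 · 19 = 146965.
Merge one congruence at a time:
  Start: x ≡ 4 (mod 7).
  Combine with x ≡ 2 (mod 5); new modulus lcm = 35.
    Write x = 4 + 7·t and substitute into x ≡ 2 (mod 5): 7·t ≡ 2 − 4 = -2 (mod 5).
    Reduce coefficients mod 5: 2·t ≡ 3 (mod 5).
    The inverse of 2 mod 5 is 3 (since 2·3 = 6 = 1·5 + 1), so t ≡ 3·3 = 9 ≡ 4 (mod 5).
    Then x = 4 + 7·4 = 32, valid modulo lcm(7, 5) = 35: x ≡ 32 (mod 35).
  Combine with x ≡ 8 (mod 13); new modulus lcm = 455.
    Write x = 32 + 35·t and substitute into x ≡ 8 (mod 13): 35·t ≡ 8 − 32 = -24 (mod 13).
    Reduce coefficients mod 13: 9·t ≡ 2 (mod 13).
    The inverse of 9 mod 13 is 3 (since 9·3 = 27 = 2·13 + 1), so t ≡ 3·2 = 6 ≡ 6 (mod 13).
    Then x = 32 + 35·6 = 242, valid modulo lcm(35, 13) = 455: x ≡ 242 (mod 455).
  Combine with x ≡ 1 (mod 17); new modulus lcm = 7735.
    Write x = 242 + 455·t and substitute into x ≡ 1 (mod 17): 455·t ≡ 1 − 242 = -241 (mod 17).
    Reduce coefficients mod 17: 13·t ≡ 14 (mod 17).
    The inverse of 13 mod 17 is 4 (since 13·4 = 52 = 3·17 + 1), so t ≡ 4·14 = 56 ≡ 5 (mod 17).
    Then x = 242 + 455·5 = 2517, valid modulo lcm(455, 17) = 7735: x ≡ 2517 (mod 7735).
  Combine with x ≡ 0 (mod 19); new modulus lcm = 146965.
    Write x = 2517 + 7735·t and substitute into x ≡ 0 (mod 19): 7735·t ≡ 0 − 2517 = -2517 (mod 19).
    Reduce coefficients mod 19: 2·t ≡ 10 (mod 19).
    The inverse of 2 mod 19 is 10 (since 2·10 = 20 = 1·19 + 1), so t ≡ 10·10 = 100 ≡ 5 (mod 19).
    Then x = 2517 + 7735·5 = 41192, valid modulo lcm(7735, 19) = 146965: x ≡ 41192 (mod 146965).
Verify against each original: 41192 mod 7 = 4, 41192 mod 5 = 2, 41192 mod 13 = 8, 41192 mod 17 = 1, 41192 mod 19 = 0.

x ≡ 41192 (mod 146965).


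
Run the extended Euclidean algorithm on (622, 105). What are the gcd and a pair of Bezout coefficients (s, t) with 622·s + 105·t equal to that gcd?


Euclidean algorithm on (622, 105) — divide until remainder is 0:
  622 = 5 · 105 + 97
  105 = 1 · 97 + 8
  97 = 12 · 8 + 1
  8 = 8 · 1 + 0
gcd(622, 105) = 1.
Track Bezout coefficients alongside the remainders: start with r₀ = 622 = a·1 + b·0 (s = 1, t = 0) and r₁ = 105 = a·0 + b·1 (s = 0, t = 1); each new remainder r_{k+1} = r_{k-1} − q_k·r_k inherits s_{k+1} = s_{k-1} − q_k·s_k, t_{k+1} = t_{k-1} − q_k·t_k, so r_k = a·s_k + b·t_k at every step:
  q = 5: r = 97, s = 1 − 5·0 = 1, t = 0 − 5·1 = -5  (check: 622·1 + 105·(-5) = 97)
  q = 1: r = 8, s = 0 − 1·1 = -1, t = 1 − 1·(-5) = 6  (check: 622·(-1) + 105·6 = 8)
  q = 12: r = 1, s = 1 − 12·(-1) = 13, t = -5 − 12·6 = -77  (check: 622·13 + 105·(-77) = 1)
The row with r = 1 (the gcd) gives the Bezout coefficients s = 13, t = -77.
Result: 622 · (13) + 105 · (-77) = 1.

gcd(622, 105) = 1; s = 13, t = -77 (check: 622·13 + 105·(-77) = 1).


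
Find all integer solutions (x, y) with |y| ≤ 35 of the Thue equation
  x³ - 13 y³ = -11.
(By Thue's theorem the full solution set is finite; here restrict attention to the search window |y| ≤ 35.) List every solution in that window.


The equation is x³ - 13y³ = -11. For fixed y, x³ = 13·y³ − 11, so a solution requires the RHS to be a perfect cube.
Strategy: iterate y from -35 to 35, compute RHS = 13·y³ − 11, and check whether it is a (positive or negative) perfect cube.
Check small values of y:
  y = 0: RHS = -11 is not a perfect cube.
  y = 1: RHS = 2 is not a perfect cube.
  y = -1: RHS = -24 is not a perfect cube.
  y = 2: RHS = 93 is not a perfect cube.
  y = -2: RHS = -115 is not a perfect cube.
  y = 3: RHS = 340 is not a perfect cube.
  y = -3: RHS = -362 is not a perfect cube.
Continuing the search up to |y| = 35 finds no solutions either.
No (x, y) in the scanned range satisfies the equation.

No integer solutions with |y| ≤ 35.


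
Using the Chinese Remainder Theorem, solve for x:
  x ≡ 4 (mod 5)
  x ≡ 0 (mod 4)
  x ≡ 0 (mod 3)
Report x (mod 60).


Moduli 5, 4, 3 are pairwise coprime; by CRT there is a unique solution modulo M = 5 · 4 · 3 = 60.
Solve pairwise, accumulating the modulus:
  Start with x ≡ 4 (mod 5).
  Combine with x ≡ 0 (mod 4): since gcd(5, 4) = 1, we get a unique residue mod 20.
    Write x = 4 + 5·t and substitute into x ≡ 0 (mod 4): 5·t ≡ 0 − 4 = -4 (mod 4).
    Reduce coefficients mod 4: 1·t ≡ 0 (mod 4).
    So t ≡ 0 (mod 4).
    Then x = 4 + 5·0 = 4, valid modulo lcm(5, 4) = 20: x ≡ 4 (mod 20).
  Combine with x ≡ 0 (mod 3): since gcd(20, 3) = 1, we get a unique residue mod 60.
    Write x = 4 + 20·t and substitute into x ≡ 0 (mod 3): 20·t ≡ 0 − 4 = -4 (mod 3).
    Reduce coefficients mod 3: 2·t ≡ 2 (mod 3).
    The inverse of 2 mod 3 is 2 (since 2·2 = 4 = 1·3 + 1), so t ≡ 2·2 = 4 ≡ 1 (mod 3).
    Then x = 4 + 20·1 = 24, valid modulo lcm(20, 3) = 60: x ≡ 24 (mod 60).
Verify: 24 mod 5 = 4 ✓, 24 mod 4 = 0 ✓, 24 mod 3 = 0 ✓.

x ≡ 24 (mod 60).


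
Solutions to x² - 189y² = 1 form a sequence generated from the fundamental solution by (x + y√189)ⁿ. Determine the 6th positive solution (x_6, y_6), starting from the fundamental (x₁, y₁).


Step 1: Find the fundamental solution (x₁, y₁) of x² - 189y² = 1.
  Expand √189 as a continued fraction. a₀ = ⌊√189⌋ = 13; iterate m_{k+1} = d_k·a_k − m_k, d_{k+1} = (189 − m_{k+1}²)/d_k, a_{k+1} = ⌊(a₀ + m_{k+1})/d_{k+1}⌋ (starting m₀ = 0, d₀ = 1), with convergents p_k = a_k·p_{k-1} + p_{k-2}, q_k = a_k·q_{k-1} + q_{k-2} (p₋₁ = 1, q₋₁ = 0):
  k = 0: a₀ = 13; p₀/q₀ = 13/1; p₀² − 189·q₀² = 169 − 189 = -20.
  k = 1: m = 13, d = 20, a = ⌊(13 + 13)/20⌋ = 1; p/q = (1·13 + 1)/(1·1 + 0) = 14/1; p² − 189·q² = 196 − 189 = 7.
  k = 2: m = 7, d = 7, a = ⌊(13 + 7)/7⌋ = 2; p/q = (2·14 + 13)/(2·1 + 1) = 41/3; p² − 189·q² = 1681 − 1701 = -20.
  k = 3: m = 7, d = 20, a = ⌊(13 + 7)/20⌋ = 1; p/q = (1·41 + 14)/(1·3 + 1) = 55/4; p² − 189·q² = 3025 − 3024 = 1.
  The first convergent with p² − 189·q² = 1 gives the fundamental solution (x₁, y₁) = (55, 4).
Step 2: Apply the recurrence (x_{n+1}, y_{n+1}) = (x₁x_n + 189y₁y_n, x₁y_n + y₁x_n) repeatedly.
  From (x_1, y_1) = (55, 4): x_2 = 55·55 + 189·4·4 = 6049; y_2 = 55·4 + 4·55 = 440.
  From (x_2, y_2) = (6049, 440): x_3 = 55·6049 + 189·4·440 = 665335; y_3 = 55·440 + 4·6049 = 48396.
  From (x_3, y_3) = (665335, 48396): x_4 = 55·665335 + 189·4·48396 = 73180801; y_4 = 55·48396 + 4·665335 = 5323120.
  From (x_4, y_4) = (73180801, 5323120): x_5 = 55·73180801 + 189·4·5323120 = 8049222775; y_5 = 55·5323120 + 4·73180801 = 585494804.
  From (x_5, y_5) = (8049222775, 585494804): x_6 = 55·8049222775 + 189·4·585494804 = 885341324449; y_6 = 55·585494804 + 4·8049222775 = 64399105320.
Step 3: Verify x_6² - 189·y_6² = 783829260777109485153601 - 783829260777109485153600 = 1 (should be 1). ✓

(x_1, y_1) = (55, 4); (x_6, y_6) = (885341324449, 64399105320).


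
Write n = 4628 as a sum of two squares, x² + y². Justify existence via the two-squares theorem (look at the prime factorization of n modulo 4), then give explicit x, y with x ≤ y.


Step 1: Factor n = 4628 = 2^2 · 13 · 89.
Step 2: Check the mod-4 condition on each prime factor: 2 = 2 (special); 13 ≡ 1 (mod 4), exponent 1; 89 ≡ 1 (mod 4), exponent 1.
All primes ≡ 3 (mod 4) appear to even exponent (or don't appear), so by the two-squares theorem n IS expressible as a sum of two squares.
Step 3: Build a representation. Group n = k² · m with k = 2 and m = 13 · 89 = 1157 (a product of primes ≡ 1 (mod 4)); a representation of m scales to one of n via (k·x)² + (k·y)² = k²(x² + y²). Each prime p ≡ 1 (mod 4) is itself a sum of two squares; find a² by testing p − a² for a perfect square:
  13: 13 − 1² = 12, 13 − 2² = 9 = 3² ⇒ 13 = 2² + 3².
  89: 89 − 1² = 88, 89 − 2² = 85, 89 − 3² = 80, 89 − 4² = 73, 89 − 5² = 64 = 8² ⇒ 89 = 5² + 8².
  Combine using the Brahmagupta–Fibonacci identity (a² + b²)(c² + d²) = (ac − bd)² + (ad + bc)² = (ac + bd)² + (ad − bc)²:
  13 · 89 = 1157: from (2² + 3²)(5² + 8²), take (2·5 − 3·8, 2·8 + 3·5) = (10 − 24, 16 + 15) = (-14, 31); dropping signs (only squares matter) gives (14, 31); check 14² + 31² = 196 + 961 = 1157 ✓.
  Scale by k = 2: (2·14, 2·31) = (28, 62).
Step 4: Order so x ≤ y and verify: 28² + 62² = 784 + 3844 = 4628 = n. ✓

n = 4628 = 28² + 62² (one valid representation with x ≤ y).
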